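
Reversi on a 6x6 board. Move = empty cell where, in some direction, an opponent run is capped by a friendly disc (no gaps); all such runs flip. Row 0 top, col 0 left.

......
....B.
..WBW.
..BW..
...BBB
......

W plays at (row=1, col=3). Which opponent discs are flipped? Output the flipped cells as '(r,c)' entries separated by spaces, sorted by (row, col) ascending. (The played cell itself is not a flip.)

Dir NW: first cell '.' (not opp) -> no flip
Dir N: first cell '.' (not opp) -> no flip
Dir NE: first cell '.' (not opp) -> no flip
Dir W: first cell '.' (not opp) -> no flip
Dir E: opp run (1,4), next='.' -> no flip
Dir SW: first cell 'W' (not opp) -> no flip
Dir S: opp run (2,3) capped by W -> flip
Dir SE: first cell 'W' (not opp) -> no flip

Answer: (2,3)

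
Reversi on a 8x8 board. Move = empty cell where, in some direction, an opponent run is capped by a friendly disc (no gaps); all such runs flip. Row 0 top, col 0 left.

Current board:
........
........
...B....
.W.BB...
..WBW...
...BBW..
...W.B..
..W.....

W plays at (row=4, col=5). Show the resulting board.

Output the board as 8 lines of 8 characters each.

Place W at (4,5); scan 8 dirs for brackets.
Dir NW: opp run (3,4) (2,3), next='.' -> no flip
Dir N: first cell '.' (not opp) -> no flip
Dir NE: first cell '.' (not opp) -> no flip
Dir W: first cell 'W' (not opp) -> no flip
Dir E: first cell '.' (not opp) -> no flip
Dir SW: opp run (5,4) capped by W -> flip
Dir S: first cell 'W' (not opp) -> no flip
Dir SE: first cell '.' (not opp) -> no flip
All flips: (5,4)

Answer: ........
........
...B....
.W.BB...
..WBWW..
...BWW..
...W.B..
..W.....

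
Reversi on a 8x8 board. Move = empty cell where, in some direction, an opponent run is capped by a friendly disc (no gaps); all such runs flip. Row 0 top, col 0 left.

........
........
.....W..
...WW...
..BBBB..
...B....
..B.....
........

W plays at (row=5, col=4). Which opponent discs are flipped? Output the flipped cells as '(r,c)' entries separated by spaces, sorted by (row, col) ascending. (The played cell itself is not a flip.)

Dir NW: opp run (4,3), next='.' -> no flip
Dir N: opp run (4,4) capped by W -> flip
Dir NE: opp run (4,5), next='.' -> no flip
Dir W: opp run (5,3), next='.' -> no flip
Dir E: first cell '.' (not opp) -> no flip
Dir SW: first cell '.' (not opp) -> no flip
Dir S: first cell '.' (not opp) -> no flip
Dir SE: first cell '.' (not opp) -> no flip

Answer: (4,4)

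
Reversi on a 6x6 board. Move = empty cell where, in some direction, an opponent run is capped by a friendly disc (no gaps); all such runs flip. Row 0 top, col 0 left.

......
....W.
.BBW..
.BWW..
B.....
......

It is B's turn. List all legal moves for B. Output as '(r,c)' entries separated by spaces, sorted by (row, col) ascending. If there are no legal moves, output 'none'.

(0,3): no bracket -> illegal
(0,4): no bracket -> illegal
(0,5): no bracket -> illegal
(1,2): no bracket -> illegal
(1,3): no bracket -> illegal
(1,5): no bracket -> illegal
(2,4): flips 1 -> legal
(2,5): no bracket -> illegal
(3,4): flips 2 -> legal
(4,1): no bracket -> illegal
(4,2): flips 1 -> legal
(4,3): flips 1 -> legal
(4,4): flips 1 -> legal

Answer: (2,4) (3,4) (4,2) (4,3) (4,4)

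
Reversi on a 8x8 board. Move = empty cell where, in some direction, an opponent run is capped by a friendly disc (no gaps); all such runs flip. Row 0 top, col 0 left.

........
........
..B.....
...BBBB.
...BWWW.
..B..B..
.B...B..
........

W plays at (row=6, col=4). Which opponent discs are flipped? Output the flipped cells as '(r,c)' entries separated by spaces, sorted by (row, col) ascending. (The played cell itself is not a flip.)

Dir NW: first cell '.' (not opp) -> no flip
Dir N: first cell '.' (not opp) -> no flip
Dir NE: opp run (5,5) capped by W -> flip
Dir W: first cell '.' (not opp) -> no flip
Dir E: opp run (6,5), next='.' -> no flip
Dir SW: first cell '.' (not opp) -> no flip
Dir S: first cell '.' (not opp) -> no flip
Dir SE: first cell '.' (not opp) -> no flip

Answer: (5,5)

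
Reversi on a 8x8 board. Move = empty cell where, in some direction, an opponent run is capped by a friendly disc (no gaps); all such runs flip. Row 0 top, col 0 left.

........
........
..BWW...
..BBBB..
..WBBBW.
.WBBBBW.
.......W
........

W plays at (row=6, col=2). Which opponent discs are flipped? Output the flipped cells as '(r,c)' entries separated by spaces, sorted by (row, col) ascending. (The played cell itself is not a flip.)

Dir NW: first cell 'W' (not opp) -> no flip
Dir N: opp run (5,2) capped by W -> flip
Dir NE: opp run (5,3) (4,4) (3,5), next='.' -> no flip
Dir W: first cell '.' (not opp) -> no flip
Dir E: first cell '.' (not opp) -> no flip
Dir SW: first cell '.' (not opp) -> no flip
Dir S: first cell '.' (not opp) -> no flip
Dir SE: first cell '.' (not opp) -> no flip

Answer: (5,2)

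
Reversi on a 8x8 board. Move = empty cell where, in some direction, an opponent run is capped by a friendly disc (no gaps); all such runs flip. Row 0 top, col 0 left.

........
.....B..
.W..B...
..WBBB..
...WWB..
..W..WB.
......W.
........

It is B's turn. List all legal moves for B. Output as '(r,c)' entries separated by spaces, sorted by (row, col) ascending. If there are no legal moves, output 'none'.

(1,0): no bracket -> illegal
(1,1): no bracket -> illegal
(1,2): no bracket -> illegal
(2,0): no bracket -> illegal
(2,2): no bracket -> illegal
(2,3): no bracket -> illegal
(3,0): no bracket -> illegal
(3,1): flips 1 -> legal
(4,1): no bracket -> illegal
(4,2): flips 2 -> legal
(4,6): no bracket -> illegal
(5,1): no bracket -> illegal
(5,3): flips 2 -> legal
(5,4): flips 2 -> legal
(5,7): no bracket -> illegal
(6,1): flips 2 -> legal
(6,2): no bracket -> illegal
(6,3): no bracket -> illegal
(6,4): no bracket -> illegal
(6,5): flips 1 -> legal
(6,7): no bracket -> illegal
(7,5): no bracket -> illegal
(7,6): flips 1 -> legal
(7,7): flips 3 -> legal

Answer: (3,1) (4,2) (5,3) (5,4) (6,1) (6,5) (7,6) (7,7)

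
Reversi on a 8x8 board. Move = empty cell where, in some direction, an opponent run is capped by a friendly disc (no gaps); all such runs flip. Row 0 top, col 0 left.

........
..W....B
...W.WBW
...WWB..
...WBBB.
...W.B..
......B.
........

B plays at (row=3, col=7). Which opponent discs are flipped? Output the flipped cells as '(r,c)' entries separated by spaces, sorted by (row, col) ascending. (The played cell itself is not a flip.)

Dir NW: first cell 'B' (not opp) -> no flip
Dir N: opp run (2,7) capped by B -> flip
Dir NE: edge -> no flip
Dir W: first cell '.' (not opp) -> no flip
Dir E: edge -> no flip
Dir SW: first cell 'B' (not opp) -> no flip
Dir S: first cell '.' (not opp) -> no flip
Dir SE: edge -> no flip

Answer: (2,7)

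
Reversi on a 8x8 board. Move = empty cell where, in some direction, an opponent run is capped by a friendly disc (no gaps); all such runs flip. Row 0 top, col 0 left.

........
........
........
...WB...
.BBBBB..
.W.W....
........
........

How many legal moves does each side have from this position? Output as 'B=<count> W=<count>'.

Answer: B=9 W=3

Derivation:
-- B to move --
(2,2): flips 1 -> legal
(2,3): flips 1 -> legal
(2,4): flips 1 -> legal
(3,2): flips 1 -> legal
(4,0): no bracket -> illegal
(5,0): no bracket -> illegal
(5,2): no bracket -> illegal
(5,4): no bracket -> illegal
(6,0): flips 1 -> legal
(6,1): flips 1 -> legal
(6,2): flips 1 -> legal
(6,3): flips 1 -> legal
(6,4): flips 1 -> legal
B mobility = 9
-- W to move --
(2,3): no bracket -> illegal
(2,4): no bracket -> illegal
(2,5): no bracket -> illegal
(3,0): no bracket -> illegal
(3,1): flips 2 -> legal
(3,2): no bracket -> illegal
(3,5): flips 2 -> legal
(3,6): no bracket -> illegal
(4,0): no bracket -> illegal
(4,6): no bracket -> illegal
(5,0): no bracket -> illegal
(5,2): no bracket -> illegal
(5,4): no bracket -> illegal
(5,5): flips 1 -> legal
(5,6): no bracket -> illegal
W mobility = 3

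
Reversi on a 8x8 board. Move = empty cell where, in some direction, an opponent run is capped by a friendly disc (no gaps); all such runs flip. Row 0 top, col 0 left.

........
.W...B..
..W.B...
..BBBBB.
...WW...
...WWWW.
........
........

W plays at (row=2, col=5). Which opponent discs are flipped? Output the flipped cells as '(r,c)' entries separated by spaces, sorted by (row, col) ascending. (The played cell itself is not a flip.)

Dir NW: first cell '.' (not opp) -> no flip
Dir N: opp run (1,5), next='.' -> no flip
Dir NE: first cell '.' (not opp) -> no flip
Dir W: opp run (2,4), next='.' -> no flip
Dir E: first cell '.' (not opp) -> no flip
Dir SW: opp run (3,4) capped by W -> flip
Dir S: opp run (3,5), next='.' -> no flip
Dir SE: opp run (3,6), next='.' -> no flip

Answer: (3,4)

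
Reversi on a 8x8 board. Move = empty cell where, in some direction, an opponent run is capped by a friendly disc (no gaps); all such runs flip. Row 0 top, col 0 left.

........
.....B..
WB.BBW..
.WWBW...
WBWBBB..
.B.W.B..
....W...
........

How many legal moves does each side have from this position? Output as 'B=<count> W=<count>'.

Answer: B=7 W=17

Derivation:
-- B to move --
(1,0): no bracket -> illegal
(1,1): no bracket -> illegal
(1,4): no bracket -> illegal
(1,6): flips 2 -> legal
(2,2): no bracket -> illegal
(2,6): flips 1 -> legal
(3,0): flips 2 -> legal
(3,5): flips 2 -> legal
(3,6): no bracket -> illegal
(5,0): no bracket -> illegal
(5,2): no bracket -> illegal
(5,4): no bracket -> illegal
(6,2): flips 1 -> legal
(6,3): flips 1 -> legal
(6,5): no bracket -> illegal
(7,3): flips 1 -> legal
(7,4): no bracket -> illegal
(7,5): no bracket -> illegal
B mobility = 7
-- W to move --
(0,4): no bracket -> illegal
(0,5): flips 1 -> legal
(0,6): flips 3 -> legal
(1,0): flips 1 -> legal
(1,1): flips 1 -> legal
(1,2): flips 1 -> legal
(1,3): flips 3 -> legal
(1,4): flips 2 -> legal
(1,6): no bracket -> illegal
(2,2): flips 3 -> legal
(2,6): no bracket -> illegal
(3,0): no bracket -> illegal
(3,5): flips 1 -> legal
(3,6): no bracket -> illegal
(4,6): flips 4 -> legal
(5,0): flips 1 -> legal
(5,2): flips 1 -> legal
(5,4): flips 2 -> legal
(5,6): flips 1 -> legal
(6,0): flips 1 -> legal
(6,1): flips 2 -> legal
(6,2): flips 1 -> legal
(6,5): no bracket -> illegal
(6,6): no bracket -> illegal
W mobility = 17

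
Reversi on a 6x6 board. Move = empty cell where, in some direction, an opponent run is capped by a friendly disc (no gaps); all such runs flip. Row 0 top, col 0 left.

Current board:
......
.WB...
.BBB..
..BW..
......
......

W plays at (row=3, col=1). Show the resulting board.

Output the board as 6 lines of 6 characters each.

Answer: ......
.WB...
.WBB..
.WWW..
......
......

Derivation:
Place W at (3,1); scan 8 dirs for brackets.
Dir NW: first cell '.' (not opp) -> no flip
Dir N: opp run (2,1) capped by W -> flip
Dir NE: opp run (2,2), next='.' -> no flip
Dir W: first cell '.' (not opp) -> no flip
Dir E: opp run (3,2) capped by W -> flip
Dir SW: first cell '.' (not opp) -> no flip
Dir S: first cell '.' (not opp) -> no flip
Dir SE: first cell '.' (not opp) -> no flip
All flips: (2,1) (3,2)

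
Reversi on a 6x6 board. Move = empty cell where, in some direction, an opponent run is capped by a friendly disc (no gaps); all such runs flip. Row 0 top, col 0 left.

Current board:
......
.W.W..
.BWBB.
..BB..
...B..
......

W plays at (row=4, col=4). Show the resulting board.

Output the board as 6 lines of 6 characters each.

Answer: ......
.W.W..
.BWBB.
..BW..
...BW.
......

Derivation:
Place W at (4,4); scan 8 dirs for brackets.
Dir NW: opp run (3,3) capped by W -> flip
Dir N: first cell '.' (not opp) -> no flip
Dir NE: first cell '.' (not opp) -> no flip
Dir W: opp run (4,3), next='.' -> no flip
Dir E: first cell '.' (not opp) -> no flip
Dir SW: first cell '.' (not opp) -> no flip
Dir S: first cell '.' (not opp) -> no flip
Dir SE: first cell '.' (not opp) -> no flip
All flips: (3,3)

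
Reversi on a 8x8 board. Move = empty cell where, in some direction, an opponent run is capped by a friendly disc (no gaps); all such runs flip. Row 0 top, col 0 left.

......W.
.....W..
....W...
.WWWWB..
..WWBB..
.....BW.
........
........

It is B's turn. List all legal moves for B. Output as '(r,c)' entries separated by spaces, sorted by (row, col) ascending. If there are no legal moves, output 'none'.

Answer: (1,3) (1,4) (2,2) (2,3) (3,0) (4,1) (5,7) (6,7)

Derivation:
(0,4): no bracket -> illegal
(0,5): no bracket -> illegal
(0,7): no bracket -> illegal
(1,3): flips 1 -> legal
(1,4): flips 2 -> legal
(1,6): no bracket -> illegal
(1,7): no bracket -> illegal
(2,0): no bracket -> illegal
(2,1): no bracket -> illegal
(2,2): flips 1 -> legal
(2,3): flips 1 -> legal
(2,5): no bracket -> illegal
(2,6): no bracket -> illegal
(3,0): flips 4 -> legal
(4,0): no bracket -> illegal
(4,1): flips 2 -> legal
(4,6): no bracket -> illegal
(4,7): no bracket -> illegal
(5,1): no bracket -> illegal
(5,2): no bracket -> illegal
(5,3): no bracket -> illegal
(5,4): no bracket -> illegal
(5,7): flips 1 -> legal
(6,5): no bracket -> illegal
(6,6): no bracket -> illegal
(6,7): flips 1 -> legal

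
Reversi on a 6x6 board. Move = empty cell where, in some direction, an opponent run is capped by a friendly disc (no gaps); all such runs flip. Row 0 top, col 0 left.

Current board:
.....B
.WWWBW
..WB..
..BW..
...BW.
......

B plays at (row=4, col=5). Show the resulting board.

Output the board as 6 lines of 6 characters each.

Answer: .....B
.WWWBW
..WB..
..BW..
...BBB
......

Derivation:
Place B at (4,5); scan 8 dirs for brackets.
Dir NW: first cell '.' (not opp) -> no flip
Dir N: first cell '.' (not opp) -> no flip
Dir NE: edge -> no flip
Dir W: opp run (4,4) capped by B -> flip
Dir E: edge -> no flip
Dir SW: first cell '.' (not opp) -> no flip
Dir S: first cell '.' (not opp) -> no flip
Dir SE: edge -> no flip
All flips: (4,4)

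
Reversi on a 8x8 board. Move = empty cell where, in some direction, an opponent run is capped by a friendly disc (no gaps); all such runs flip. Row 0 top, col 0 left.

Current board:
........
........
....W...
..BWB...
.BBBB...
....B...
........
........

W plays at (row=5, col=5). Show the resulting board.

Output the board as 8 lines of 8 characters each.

Answer: ........
........
....W...
..BWB...
.BBBW...
....BW..
........
........

Derivation:
Place W at (5,5); scan 8 dirs for brackets.
Dir NW: opp run (4,4) capped by W -> flip
Dir N: first cell '.' (not opp) -> no flip
Dir NE: first cell '.' (not opp) -> no flip
Dir W: opp run (5,4), next='.' -> no flip
Dir E: first cell '.' (not opp) -> no flip
Dir SW: first cell '.' (not opp) -> no flip
Dir S: first cell '.' (not opp) -> no flip
Dir SE: first cell '.' (not opp) -> no flip
All flips: (4,4)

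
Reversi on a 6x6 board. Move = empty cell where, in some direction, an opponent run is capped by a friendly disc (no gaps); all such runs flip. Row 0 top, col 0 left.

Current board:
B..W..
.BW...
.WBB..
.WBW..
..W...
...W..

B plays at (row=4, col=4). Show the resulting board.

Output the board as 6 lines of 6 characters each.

Answer: B..W..
.BW...
.WBB..
.WBB..
..W.B.
...W..

Derivation:
Place B at (4,4); scan 8 dirs for brackets.
Dir NW: opp run (3,3) capped by B -> flip
Dir N: first cell '.' (not opp) -> no flip
Dir NE: first cell '.' (not opp) -> no flip
Dir W: first cell '.' (not opp) -> no flip
Dir E: first cell '.' (not opp) -> no flip
Dir SW: opp run (5,3), next=edge -> no flip
Dir S: first cell '.' (not opp) -> no flip
Dir SE: first cell '.' (not opp) -> no flip
All flips: (3,3)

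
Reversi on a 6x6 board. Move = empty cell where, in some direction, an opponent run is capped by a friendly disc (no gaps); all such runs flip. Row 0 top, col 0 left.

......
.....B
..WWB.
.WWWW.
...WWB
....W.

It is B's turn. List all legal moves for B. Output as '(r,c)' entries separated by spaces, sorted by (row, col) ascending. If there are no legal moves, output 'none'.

(1,1): no bracket -> illegal
(1,2): flips 2 -> legal
(1,3): no bracket -> illegal
(1,4): no bracket -> illegal
(2,0): no bracket -> illegal
(2,1): flips 2 -> legal
(2,5): no bracket -> illegal
(3,0): no bracket -> illegal
(3,5): no bracket -> illegal
(4,0): no bracket -> illegal
(4,1): no bracket -> illegal
(4,2): flips 3 -> legal
(5,2): no bracket -> illegal
(5,3): no bracket -> illegal
(5,5): no bracket -> illegal

Answer: (1,2) (2,1) (4,2)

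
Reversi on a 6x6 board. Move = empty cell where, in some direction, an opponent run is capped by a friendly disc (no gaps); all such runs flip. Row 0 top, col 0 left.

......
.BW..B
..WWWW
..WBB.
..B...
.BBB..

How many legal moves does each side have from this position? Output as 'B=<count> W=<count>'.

-- B to move --
(0,1): flips 2 -> legal
(0,2): flips 3 -> legal
(0,3): no bracket -> illegal
(1,3): flips 2 -> legal
(1,4): flips 1 -> legal
(2,1): no bracket -> illegal
(3,1): flips 1 -> legal
(3,5): flips 1 -> legal
(4,1): no bracket -> illegal
(4,3): no bracket -> illegal
B mobility = 6
-- W to move --
(0,0): flips 1 -> legal
(0,1): no bracket -> illegal
(0,2): no bracket -> illegal
(0,4): no bracket -> illegal
(0,5): flips 1 -> legal
(1,0): flips 1 -> legal
(1,4): no bracket -> illegal
(2,0): no bracket -> illegal
(2,1): no bracket -> illegal
(3,1): no bracket -> illegal
(3,5): flips 2 -> legal
(4,0): no bracket -> illegal
(4,1): no bracket -> illegal
(4,3): flips 2 -> legal
(4,4): flips 2 -> legal
(4,5): flips 1 -> legal
(5,0): no bracket -> illegal
(5,4): no bracket -> illegal
W mobility = 7

Answer: B=6 W=7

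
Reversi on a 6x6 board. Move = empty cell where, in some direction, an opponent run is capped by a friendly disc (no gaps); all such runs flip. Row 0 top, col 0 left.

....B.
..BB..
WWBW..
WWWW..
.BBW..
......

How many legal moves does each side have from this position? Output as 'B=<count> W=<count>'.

-- B to move --
(1,0): no bracket -> illegal
(1,1): flips 2 -> legal
(1,4): flips 2 -> legal
(2,4): flips 2 -> legal
(3,4): flips 1 -> legal
(4,0): flips 1 -> legal
(4,4): flips 2 -> legal
(5,2): no bracket -> illegal
(5,3): flips 3 -> legal
(5,4): no bracket -> illegal
B mobility = 7
-- W to move --
(0,1): flips 1 -> legal
(0,2): flips 2 -> legal
(0,3): flips 2 -> legal
(0,5): no bracket -> illegal
(1,1): flips 1 -> legal
(1,4): no bracket -> illegal
(1,5): no bracket -> illegal
(2,4): no bracket -> illegal
(4,0): flips 2 -> legal
(5,0): flips 1 -> legal
(5,1): flips 2 -> legal
(5,2): flips 2 -> legal
(5,3): flips 1 -> legal
W mobility = 9

Answer: B=7 W=9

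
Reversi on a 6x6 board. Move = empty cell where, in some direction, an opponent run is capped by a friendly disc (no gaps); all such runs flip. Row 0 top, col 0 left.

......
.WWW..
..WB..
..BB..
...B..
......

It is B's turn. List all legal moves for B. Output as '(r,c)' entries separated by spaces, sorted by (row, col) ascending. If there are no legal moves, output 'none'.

(0,0): flips 2 -> legal
(0,1): flips 1 -> legal
(0,2): flips 2 -> legal
(0,3): flips 1 -> legal
(0,4): no bracket -> illegal
(1,0): no bracket -> illegal
(1,4): no bracket -> illegal
(2,0): no bracket -> illegal
(2,1): flips 1 -> legal
(2,4): no bracket -> illegal
(3,1): no bracket -> illegal

Answer: (0,0) (0,1) (0,2) (0,3) (2,1)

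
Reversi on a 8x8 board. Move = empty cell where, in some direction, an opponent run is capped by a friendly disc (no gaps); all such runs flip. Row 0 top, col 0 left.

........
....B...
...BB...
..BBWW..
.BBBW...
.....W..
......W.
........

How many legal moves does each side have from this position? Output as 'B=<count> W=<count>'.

Answer: B=6 W=7

Derivation:
-- B to move --
(2,5): flips 1 -> legal
(2,6): no bracket -> illegal
(3,6): flips 2 -> legal
(4,5): flips 2 -> legal
(4,6): flips 1 -> legal
(5,3): no bracket -> illegal
(5,4): flips 2 -> legal
(5,6): no bracket -> illegal
(5,7): no bracket -> illegal
(6,4): no bracket -> illegal
(6,5): no bracket -> illegal
(6,7): no bracket -> illegal
(7,5): no bracket -> illegal
(7,6): no bracket -> illegal
(7,7): flips 3 -> legal
B mobility = 6
-- W to move --
(0,3): no bracket -> illegal
(0,4): flips 2 -> legal
(0,5): no bracket -> illegal
(1,2): flips 1 -> legal
(1,3): flips 1 -> legal
(1,5): no bracket -> illegal
(2,1): no bracket -> illegal
(2,2): flips 1 -> legal
(2,5): no bracket -> illegal
(3,0): no bracket -> illegal
(3,1): flips 2 -> legal
(4,0): flips 3 -> legal
(5,0): no bracket -> illegal
(5,1): no bracket -> illegal
(5,2): flips 1 -> legal
(5,3): no bracket -> illegal
(5,4): no bracket -> illegal
W mobility = 7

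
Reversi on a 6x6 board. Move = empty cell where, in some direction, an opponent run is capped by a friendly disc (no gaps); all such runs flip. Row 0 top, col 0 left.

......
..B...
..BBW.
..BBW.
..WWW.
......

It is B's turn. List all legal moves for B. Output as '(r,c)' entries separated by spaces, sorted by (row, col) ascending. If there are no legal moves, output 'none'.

(1,3): no bracket -> illegal
(1,4): no bracket -> illegal
(1,5): flips 1 -> legal
(2,5): flips 1 -> legal
(3,1): no bracket -> illegal
(3,5): flips 1 -> legal
(4,1): no bracket -> illegal
(4,5): flips 1 -> legal
(5,1): flips 1 -> legal
(5,2): flips 1 -> legal
(5,3): flips 1 -> legal
(5,4): flips 1 -> legal
(5,5): flips 1 -> legal

Answer: (1,5) (2,5) (3,5) (4,5) (5,1) (5,2) (5,3) (5,4) (5,5)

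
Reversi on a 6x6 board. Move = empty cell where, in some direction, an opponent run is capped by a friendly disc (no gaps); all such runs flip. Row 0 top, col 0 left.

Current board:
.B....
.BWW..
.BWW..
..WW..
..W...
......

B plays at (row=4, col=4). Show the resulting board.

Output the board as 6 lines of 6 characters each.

Place B at (4,4); scan 8 dirs for brackets.
Dir NW: opp run (3,3) (2,2) capped by B -> flip
Dir N: first cell '.' (not opp) -> no flip
Dir NE: first cell '.' (not opp) -> no flip
Dir W: first cell '.' (not opp) -> no flip
Dir E: first cell '.' (not opp) -> no flip
Dir SW: first cell '.' (not opp) -> no flip
Dir S: first cell '.' (not opp) -> no flip
Dir SE: first cell '.' (not opp) -> no flip
All flips: (2,2) (3,3)

Answer: .B....
.BWW..
.BBW..
..WB..
..W.B.
......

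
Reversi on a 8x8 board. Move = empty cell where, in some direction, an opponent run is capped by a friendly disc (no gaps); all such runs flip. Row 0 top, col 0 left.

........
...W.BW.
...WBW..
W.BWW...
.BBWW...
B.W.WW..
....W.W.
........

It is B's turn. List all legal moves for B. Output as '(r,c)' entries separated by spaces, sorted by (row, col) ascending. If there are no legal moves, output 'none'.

(0,2): flips 1 -> legal
(0,3): no bracket -> illegal
(0,4): no bracket -> illegal
(0,5): no bracket -> illegal
(0,6): no bracket -> illegal
(0,7): no bracket -> illegal
(1,2): no bracket -> illegal
(1,4): flips 1 -> legal
(1,7): flips 1 -> legal
(2,0): no bracket -> illegal
(2,1): no bracket -> illegal
(2,2): flips 1 -> legal
(2,6): flips 1 -> legal
(2,7): no bracket -> illegal
(3,1): no bracket -> illegal
(3,5): flips 3 -> legal
(3,6): no bracket -> illegal
(4,0): no bracket -> illegal
(4,5): flips 2 -> legal
(4,6): no bracket -> illegal
(5,1): no bracket -> illegal
(5,3): no bracket -> illegal
(5,6): no bracket -> illegal
(5,7): no bracket -> illegal
(6,1): no bracket -> illegal
(6,2): flips 1 -> legal
(6,3): flips 1 -> legal
(6,5): flips 2 -> legal
(6,7): no bracket -> illegal
(7,3): no bracket -> illegal
(7,4): flips 4 -> legal
(7,5): no bracket -> illegal
(7,6): no bracket -> illegal
(7,7): no bracket -> illegal

Answer: (0,2) (1,4) (1,7) (2,2) (2,6) (3,5) (4,5) (6,2) (6,3) (6,5) (7,4)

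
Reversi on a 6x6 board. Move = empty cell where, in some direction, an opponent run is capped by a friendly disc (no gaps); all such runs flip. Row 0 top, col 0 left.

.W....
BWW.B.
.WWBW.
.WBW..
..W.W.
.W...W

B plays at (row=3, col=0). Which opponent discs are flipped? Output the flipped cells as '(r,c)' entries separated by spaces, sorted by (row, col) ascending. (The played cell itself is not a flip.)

Dir NW: edge -> no flip
Dir N: first cell '.' (not opp) -> no flip
Dir NE: opp run (2,1) (1,2), next='.' -> no flip
Dir W: edge -> no flip
Dir E: opp run (3,1) capped by B -> flip
Dir SW: edge -> no flip
Dir S: first cell '.' (not opp) -> no flip
Dir SE: first cell '.' (not opp) -> no flip

Answer: (3,1)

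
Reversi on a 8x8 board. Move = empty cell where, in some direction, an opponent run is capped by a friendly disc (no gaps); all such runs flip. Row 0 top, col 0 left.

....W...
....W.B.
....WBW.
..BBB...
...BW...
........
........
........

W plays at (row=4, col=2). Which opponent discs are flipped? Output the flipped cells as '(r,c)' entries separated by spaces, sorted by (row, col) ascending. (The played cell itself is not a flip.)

Dir NW: first cell '.' (not opp) -> no flip
Dir N: opp run (3,2), next='.' -> no flip
Dir NE: opp run (3,3) capped by W -> flip
Dir W: first cell '.' (not opp) -> no flip
Dir E: opp run (4,3) capped by W -> flip
Dir SW: first cell '.' (not opp) -> no flip
Dir S: first cell '.' (not opp) -> no flip
Dir SE: first cell '.' (not opp) -> no flip

Answer: (3,3) (4,3)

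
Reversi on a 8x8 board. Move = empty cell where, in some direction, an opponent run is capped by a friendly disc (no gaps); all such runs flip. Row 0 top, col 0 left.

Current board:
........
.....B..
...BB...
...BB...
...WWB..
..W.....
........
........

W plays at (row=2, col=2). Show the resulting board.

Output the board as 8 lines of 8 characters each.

Answer: ........
.....B..
..WBB...
...WB...
...WWB..
..W.....
........
........

Derivation:
Place W at (2,2); scan 8 dirs for brackets.
Dir NW: first cell '.' (not opp) -> no flip
Dir N: first cell '.' (not opp) -> no flip
Dir NE: first cell '.' (not opp) -> no flip
Dir W: first cell '.' (not opp) -> no flip
Dir E: opp run (2,3) (2,4), next='.' -> no flip
Dir SW: first cell '.' (not opp) -> no flip
Dir S: first cell '.' (not opp) -> no flip
Dir SE: opp run (3,3) capped by W -> flip
All flips: (3,3)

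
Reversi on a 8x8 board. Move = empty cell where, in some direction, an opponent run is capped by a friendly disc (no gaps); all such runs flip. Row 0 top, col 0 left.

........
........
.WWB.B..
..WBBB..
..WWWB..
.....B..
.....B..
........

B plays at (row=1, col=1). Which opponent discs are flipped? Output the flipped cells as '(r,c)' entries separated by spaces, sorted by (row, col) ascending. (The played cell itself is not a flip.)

Dir NW: first cell '.' (not opp) -> no flip
Dir N: first cell '.' (not opp) -> no flip
Dir NE: first cell '.' (not opp) -> no flip
Dir W: first cell '.' (not opp) -> no flip
Dir E: first cell '.' (not opp) -> no flip
Dir SW: first cell '.' (not opp) -> no flip
Dir S: opp run (2,1), next='.' -> no flip
Dir SE: opp run (2,2) capped by B -> flip

Answer: (2,2)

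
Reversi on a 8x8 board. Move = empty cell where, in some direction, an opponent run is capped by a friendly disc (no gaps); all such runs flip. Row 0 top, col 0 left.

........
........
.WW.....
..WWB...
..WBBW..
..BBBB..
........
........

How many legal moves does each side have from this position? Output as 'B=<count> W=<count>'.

-- B to move --
(1,0): flips 2 -> legal
(1,1): flips 2 -> legal
(1,2): flips 3 -> legal
(1,3): no bracket -> illegal
(2,0): no bracket -> illegal
(2,3): flips 1 -> legal
(2,4): no bracket -> illegal
(3,0): no bracket -> illegal
(3,1): flips 3 -> legal
(3,5): flips 1 -> legal
(3,6): flips 1 -> legal
(4,1): flips 1 -> legal
(4,6): flips 1 -> legal
(5,1): no bracket -> illegal
(5,6): flips 1 -> legal
B mobility = 10
-- W to move --
(2,3): flips 1 -> legal
(2,4): no bracket -> illegal
(2,5): no bracket -> illegal
(3,5): flips 1 -> legal
(4,1): no bracket -> illegal
(4,6): no bracket -> illegal
(5,1): no bracket -> illegal
(5,6): no bracket -> illegal
(6,1): no bracket -> illegal
(6,2): flips 1 -> legal
(6,3): flips 3 -> legal
(6,4): flips 1 -> legal
(6,5): flips 3 -> legal
(6,6): flips 2 -> legal
W mobility = 7

Answer: B=10 W=7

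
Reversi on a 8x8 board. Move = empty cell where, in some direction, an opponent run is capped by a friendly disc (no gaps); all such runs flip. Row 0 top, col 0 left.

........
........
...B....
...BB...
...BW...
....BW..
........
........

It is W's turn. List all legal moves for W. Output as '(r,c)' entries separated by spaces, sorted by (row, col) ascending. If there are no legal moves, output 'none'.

Answer: (2,2) (2,4) (4,2) (5,3) (6,4)

Derivation:
(1,2): no bracket -> illegal
(1,3): no bracket -> illegal
(1,4): no bracket -> illegal
(2,2): flips 1 -> legal
(2,4): flips 1 -> legal
(2,5): no bracket -> illegal
(3,2): no bracket -> illegal
(3,5): no bracket -> illegal
(4,2): flips 1 -> legal
(4,5): no bracket -> illegal
(5,2): no bracket -> illegal
(5,3): flips 1 -> legal
(6,3): no bracket -> illegal
(6,4): flips 1 -> legal
(6,5): no bracket -> illegal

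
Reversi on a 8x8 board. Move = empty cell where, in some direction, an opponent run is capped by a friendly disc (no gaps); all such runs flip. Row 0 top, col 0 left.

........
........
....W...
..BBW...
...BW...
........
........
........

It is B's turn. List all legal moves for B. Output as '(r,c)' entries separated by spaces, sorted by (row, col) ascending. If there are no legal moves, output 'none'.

Answer: (1,5) (2,5) (3,5) (4,5) (5,5)

Derivation:
(1,3): no bracket -> illegal
(1,4): no bracket -> illegal
(1,5): flips 1 -> legal
(2,3): no bracket -> illegal
(2,5): flips 1 -> legal
(3,5): flips 1 -> legal
(4,5): flips 1 -> legal
(5,3): no bracket -> illegal
(5,4): no bracket -> illegal
(5,5): flips 1 -> legal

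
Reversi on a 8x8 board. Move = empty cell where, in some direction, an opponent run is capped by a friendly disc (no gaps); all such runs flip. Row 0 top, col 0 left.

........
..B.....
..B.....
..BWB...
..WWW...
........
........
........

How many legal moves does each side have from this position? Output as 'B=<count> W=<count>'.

-- B to move --
(2,3): no bracket -> illegal
(2,4): no bracket -> illegal
(3,1): no bracket -> illegal
(3,5): no bracket -> illegal
(4,1): no bracket -> illegal
(4,5): no bracket -> illegal
(5,1): no bracket -> illegal
(5,2): flips 2 -> legal
(5,3): no bracket -> illegal
(5,4): flips 2 -> legal
(5,5): flips 2 -> legal
B mobility = 3
-- W to move --
(0,1): no bracket -> illegal
(0,2): flips 3 -> legal
(0,3): no bracket -> illegal
(1,1): flips 1 -> legal
(1,3): no bracket -> illegal
(2,1): flips 1 -> legal
(2,3): no bracket -> illegal
(2,4): flips 1 -> legal
(2,5): flips 1 -> legal
(3,1): flips 1 -> legal
(3,5): flips 1 -> legal
(4,1): no bracket -> illegal
(4,5): no bracket -> illegal
W mobility = 7

Answer: B=3 W=7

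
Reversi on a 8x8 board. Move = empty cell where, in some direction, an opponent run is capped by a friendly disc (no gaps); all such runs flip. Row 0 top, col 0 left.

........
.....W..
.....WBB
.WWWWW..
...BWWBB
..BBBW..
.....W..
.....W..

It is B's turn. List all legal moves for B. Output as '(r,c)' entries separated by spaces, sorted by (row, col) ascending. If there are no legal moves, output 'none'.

Answer: (0,4) (1,6) (2,1) (2,3) (2,4) (3,6) (5,6) (6,4) (7,6)

Derivation:
(0,4): flips 1 -> legal
(0,5): no bracket -> illegal
(0,6): no bracket -> illegal
(1,4): no bracket -> illegal
(1,6): flips 2 -> legal
(2,0): no bracket -> illegal
(2,1): flips 1 -> legal
(2,2): no bracket -> illegal
(2,3): flips 1 -> legal
(2,4): flips 4 -> legal
(3,0): no bracket -> illegal
(3,6): flips 1 -> legal
(4,0): no bracket -> illegal
(4,1): no bracket -> illegal
(4,2): no bracket -> illegal
(5,6): flips 1 -> legal
(6,4): flips 1 -> legal
(6,6): no bracket -> illegal
(7,4): no bracket -> illegal
(7,6): flips 1 -> legal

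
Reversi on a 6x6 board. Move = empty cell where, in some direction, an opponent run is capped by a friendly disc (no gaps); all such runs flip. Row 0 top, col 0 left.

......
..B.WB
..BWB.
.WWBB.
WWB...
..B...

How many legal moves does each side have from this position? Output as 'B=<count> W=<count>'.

Answer: B=4 W=10

Derivation:
-- B to move --
(0,3): no bracket -> illegal
(0,4): flips 1 -> legal
(0,5): no bracket -> illegal
(1,3): flips 2 -> legal
(2,0): flips 1 -> legal
(2,1): no bracket -> illegal
(2,5): no bracket -> illegal
(3,0): flips 3 -> legal
(4,3): no bracket -> illegal
(5,0): no bracket -> illegal
(5,1): no bracket -> illegal
B mobility = 4
-- W to move --
(0,1): flips 1 -> legal
(0,2): flips 2 -> legal
(0,3): no bracket -> illegal
(0,4): no bracket -> illegal
(0,5): no bracket -> illegal
(1,1): no bracket -> illegal
(1,3): flips 1 -> legal
(2,1): flips 1 -> legal
(2,5): flips 1 -> legal
(3,5): flips 2 -> legal
(4,3): flips 2 -> legal
(4,4): flips 2 -> legal
(4,5): flips 1 -> legal
(5,1): no bracket -> illegal
(5,3): flips 1 -> legal
W mobility = 10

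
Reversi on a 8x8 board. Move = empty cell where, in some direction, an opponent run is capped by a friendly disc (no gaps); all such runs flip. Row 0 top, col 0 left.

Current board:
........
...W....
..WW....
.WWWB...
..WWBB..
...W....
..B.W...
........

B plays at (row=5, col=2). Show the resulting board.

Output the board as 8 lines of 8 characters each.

Answer: ........
...W....
..WW....
.WWWB...
..WBBB..
..BW....
..B.W...
........

Derivation:
Place B at (5,2); scan 8 dirs for brackets.
Dir NW: first cell '.' (not opp) -> no flip
Dir N: opp run (4,2) (3,2) (2,2), next='.' -> no flip
Dir NE: opp run (4,3) capped by B -> flip
Dir W: first cell '.' (not opp) -> no flip
Dir E: opp run (5,3), next='.' -> no flip
Dir SW: first cell '.' (not opp) -> no flip
Dir S: first cell 'B' (not opp) -> no flip
Dir SE: first cell '.' (not opp) -> no flip
All flips: (4,3)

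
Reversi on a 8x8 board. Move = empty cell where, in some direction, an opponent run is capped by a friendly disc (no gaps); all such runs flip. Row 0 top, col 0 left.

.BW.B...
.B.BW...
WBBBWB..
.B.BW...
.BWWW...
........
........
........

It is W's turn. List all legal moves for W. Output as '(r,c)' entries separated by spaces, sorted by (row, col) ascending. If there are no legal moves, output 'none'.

(0,0): flips 4 -> legal
(0,3): flips 3 -> legal
(0,5): no bracket -> illegal
(1,0): no bracket -> illegal
(1,2): flips 2 -> legal
(1,5): no bracket -> illegal
(1,6): flips 1 -> legal
(2,6): flips 1 -> legal
(3,0): no bracket -> illegal
(3,2): flips 2 -> legal
(3,5): no bracket -> illegal
(3,6): flips 1 -> legal
(4,0): flips 1 -> legal
(5,0): no bracket -> illegal
(5,1): no bracket -> illegal
(5,2): no bracket -> illegal

Answer: (0,0) (0,3) (1,2) (1,6) (2,6) (3,2) (3,6) (4,0)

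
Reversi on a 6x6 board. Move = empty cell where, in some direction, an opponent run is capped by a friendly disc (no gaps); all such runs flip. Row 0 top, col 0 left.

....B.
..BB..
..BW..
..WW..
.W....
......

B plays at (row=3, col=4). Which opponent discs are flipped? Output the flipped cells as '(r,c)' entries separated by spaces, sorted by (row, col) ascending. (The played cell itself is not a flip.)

Dir NW: opp run (2,3) capped by B -> flip
Dir N: first cell '.' (not opp) -> no flip
Dir NE: first cell '.' (not opp) -> no flip
Dir W: opp run (3,3) (3,2), next='.' -> no flip
Dir E: first cell '.' (not opp) -> no flip
Dir SW: first cell '.' (not opp) -> no flip
Dir S: first cell '.' (not opp) -> no flip
Dir SE: first cell '.' (not opp) -> no flip

Answer: (2,3)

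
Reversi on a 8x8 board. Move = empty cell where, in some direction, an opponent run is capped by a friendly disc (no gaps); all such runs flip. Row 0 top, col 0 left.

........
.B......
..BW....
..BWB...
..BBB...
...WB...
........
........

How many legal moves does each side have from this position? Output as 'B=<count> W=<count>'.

Answer: B=8 W=8

Derivation:
-- B to move --
(1,2): flips 1 -> legal
(1,3): flips 2 -> legal
(1,4): flips 1 -> legal
(2,4): flips 2 -> legal
(5,2): flips 1 -> legal
(6,2): flips 1 -> legal
(6,3): flips 1 -> legal
(6,4): flips 1 -> legal
B mobility = 8
-- W to move --
(0,0): flips 2 -> legal
(0,1): no bracket -> illegal
(0,2): no bracket -> illegal
(1,0): no bracket -> illegal
(1,2): no bracket -> illegal
(1,3): no bracket -> illegal
(2,0): no bracket -> illegal
(2,1): flips 1 -> legal
(2,4): no bracket -> illegal
(2,5): no bracket -> illegal
(3,1): flips 2 -> legal
(3,5): flips 2 -> legal
(4,1): flips 1 -> legal
(4,5): flips 1 -> legal
(5,1): flips 1 -> legal
(5,2): no bracket -> illegal
(5,5): flips 2 -> legal
(6,3): no bracket -> illegal
(6,4): no bracket -> illegal
(6,5): no bracket -> illegal
W mobility = 8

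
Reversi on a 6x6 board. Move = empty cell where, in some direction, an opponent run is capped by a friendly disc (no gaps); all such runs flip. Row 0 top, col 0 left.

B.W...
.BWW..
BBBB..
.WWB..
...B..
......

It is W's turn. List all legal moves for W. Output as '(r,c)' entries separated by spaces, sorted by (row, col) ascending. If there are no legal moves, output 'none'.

Answer: (0,1) (1,0) (1,4) (3,0) (3,4) (5,3) (5,4)

Derivation:
(0,1): flips 2 -> legal
(1,0): flips 2 -> legal
(1,4): flips 1 -> legal
(2,4): no bracket -> illegal
(3,0): flips 1 -> legal
(3,4): flips 2 -> legal
(4,2): no bracket -> illegal
(4,4): no bracket -> illegal
(5,2): no bracket -> illegal
(5,3): flips 3 -> legal
(5,4): flips 1 -> legal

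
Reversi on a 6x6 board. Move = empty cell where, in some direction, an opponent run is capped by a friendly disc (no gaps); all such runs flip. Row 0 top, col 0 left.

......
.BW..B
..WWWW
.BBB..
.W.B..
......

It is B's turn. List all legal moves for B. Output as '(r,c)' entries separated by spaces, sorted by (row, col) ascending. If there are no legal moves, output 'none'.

(0,1): no bracket -> illegal
(0,2): flips 2 -> legal
(0,3): no bracket -> illegal
(1,3): flips 3 -> legal
(1,4): flips 1 -> legal
(2,1): no bracket -> illegal
(3,0): no bracket -> illegal
(3,4): no bracket -> illegal
(3,5): flips 1 -> legal
(4,0): no bracket -> illegal
(4,2): no bracket -> illegal
(5,0): flips 1 -> legal
(5,1): flips 1 -> legal
(5,2): no bracket -> illegal

Answer: (0,2) (1,3) (1,4) (3,5) (5,0) (5,1)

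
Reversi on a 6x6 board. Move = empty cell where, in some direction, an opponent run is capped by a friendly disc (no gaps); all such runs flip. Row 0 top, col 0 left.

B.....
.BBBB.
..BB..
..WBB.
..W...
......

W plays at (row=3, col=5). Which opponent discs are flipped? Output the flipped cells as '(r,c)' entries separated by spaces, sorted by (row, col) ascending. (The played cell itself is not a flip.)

Answer: (3,3) (3,4)

Derivation:
Dir NW: first cell '.' (not opp) -> no flip
Dir N: first cell '.' (not opp) -> no flip
Dir NE: edge -> no flip
Dir W: opp run (3,4) (3,3) capped by W -> flip
Dir E: edge -> no flip
Dir SW: first cell '.' (not opp) -> no flip
Dir S: first cell '.' (not opp) -> no flip
Dir SE: edge -> no flip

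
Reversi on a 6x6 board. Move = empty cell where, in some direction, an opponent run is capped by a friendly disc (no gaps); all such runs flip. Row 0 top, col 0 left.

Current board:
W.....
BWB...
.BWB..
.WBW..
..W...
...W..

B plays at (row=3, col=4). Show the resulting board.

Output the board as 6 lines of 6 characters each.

Place B at (3,4); scan 8 dirs for brackets.
Dir NW: first cell 'B' (not opp) -> no flip
Dir N: first cell '.' (not opp) -> no flip
Dir NE: first cell '.' (not opp) -> no flip
Dir W: opp run (3,3) capped by B -> flip
Dir E: first cell '.' (not opp) -> no flip
Dir SW: first cell '.' (not opp) -> no flip
Dir S: first cell '.' (not opp) -> no flip
Dir SE: first cell '.' (not opp) -> no flip
All flips: (3,3)

Answer: W.....
BWB...
.BWB..
.WBBB.
..W...
...W..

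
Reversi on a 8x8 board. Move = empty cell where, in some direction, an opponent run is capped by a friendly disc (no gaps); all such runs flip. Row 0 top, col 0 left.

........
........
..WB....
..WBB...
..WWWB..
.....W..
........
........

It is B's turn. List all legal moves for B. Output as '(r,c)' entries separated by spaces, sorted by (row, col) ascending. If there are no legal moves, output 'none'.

Answer: (1,1) (2,1) (3,1) (4,1) (5,1) (5,2) (5,3) (5,4) (6,5) (6,6)

Derivation:
(1,1): flips 1 -> legal
(1,2): no bracket -> illegal
(1,3): no bracket -> illegal
(2,1): flips 1 -> legal
(3,1): flips 1 -> legal
(3,5): no bracket -> illegal
(4,1): flips 4 -> legal
(4,6): no bracket -> illegal
(5,1): flips 1 -> legal
(5,2): flips 1 -> legal
(5,3): flips 1 -> legal
(5,4): flips 1 -> legal
(5,6): no bracket -> illegal
(6,4): no bracket -> illegal
(6,5): flips 1 -> legal
(6,6): flips 2 -> legal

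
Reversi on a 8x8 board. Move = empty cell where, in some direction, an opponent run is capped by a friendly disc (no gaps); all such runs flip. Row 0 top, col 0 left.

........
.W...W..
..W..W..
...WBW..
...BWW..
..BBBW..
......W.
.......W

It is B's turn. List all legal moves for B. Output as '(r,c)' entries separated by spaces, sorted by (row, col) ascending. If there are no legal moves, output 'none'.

(0,0): no bracket -> illegal
(0,1): no bracket -> illegal
(0,2): no bracket -> illegal
(0,4): no bracket -> illegal
(0,5): no bracket -> illegal
(0,6): no bracket -> illegal
(1,0): no bracket -> illegal
(1,2): no bracket -> illegal
(1,3): no bracket -> illegal
(1,4): no bracket -> illegal
(1,6): flips 1 -> legal
(2,0): no bracket -> illegal
(2,1): no bracket -> illegal
(2,3): flips 1 -> legal
(2,4): no bracket -> illegal
(2,6): flips 2 -> legal
(3,1): no bracket -> illegal
(3,2): flips 1 -> legal
(3,6): flips 2 -> legal
(4,2): no bracket -> illegal
(4,6): flips 2 -> legal
(5,6): flips 2 -> legal
(5,7): no bracket -> illegal
(6,4): no bracket -> illegal
(6,5): no bracket -> illegal
(6,7): no bracket -> illegal
(7,5): no bracket -> illegal
(7,6): no bracket -> illegal

Answer: (1,6) (2,3) (2,6) (3,2) (3,6) (4,6) (5,6)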